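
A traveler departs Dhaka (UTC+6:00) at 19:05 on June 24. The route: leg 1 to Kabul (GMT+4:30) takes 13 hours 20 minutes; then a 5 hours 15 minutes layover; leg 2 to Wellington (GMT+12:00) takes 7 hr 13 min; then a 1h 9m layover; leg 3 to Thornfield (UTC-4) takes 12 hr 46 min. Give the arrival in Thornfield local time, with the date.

Convert departure to UTC: 19:05 − 6:00 = 13:05 UTC on Jun 24.
Add 13 hours and 20 minutes leg 1 → 02:25 UTC (Jun 25).
Add 5 hours and 15 minutes layover in Kabul → 07:40 UTC.
Add 7 hours 13 minutes leg 2 → 14:53 UTC.
Add 1 hour and 9 minutes layover in Wellington → 16:02 UTC.
Add 12 hours 46 minutes leg 3 → 04:48 UTC (Jun 26).
Thornfield is UTC−4:00, so local arrival = 04:48 − 4:00 = 00:48 on Jun 26.

00:48 on June 26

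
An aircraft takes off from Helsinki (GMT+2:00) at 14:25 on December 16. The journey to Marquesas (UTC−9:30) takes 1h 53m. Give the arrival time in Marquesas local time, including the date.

Convert departure to UTC: 14:25 − 2:00 = 12:25 UTC on Dec 16.
Add 1 hour 53 minutes travel time → 14:18 UTC.
Marquesas is UTC−9:30, so local arrival = 14:18 − 9:30 = 04:48 on Dec 16.

04:48 on Dec 16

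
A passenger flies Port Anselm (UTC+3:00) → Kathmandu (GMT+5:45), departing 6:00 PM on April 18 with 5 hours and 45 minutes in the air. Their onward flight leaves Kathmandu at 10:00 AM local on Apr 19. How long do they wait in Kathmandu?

7 hours 30 minutes

Convert departure to UTC: 6:00 PM − 3:00 = 3:00 PM UTC on Apr 18.
Add 5 hours 45 minutes flight time → 8:45 PM UTC.
Kathmandu is UTC+5:45, so local arrival = 8:45 PM + 5:45 = 2:30 AM on Apr 19.
Layover = 10:00 AM − 2:30 AM = 7 hours 30 minutes.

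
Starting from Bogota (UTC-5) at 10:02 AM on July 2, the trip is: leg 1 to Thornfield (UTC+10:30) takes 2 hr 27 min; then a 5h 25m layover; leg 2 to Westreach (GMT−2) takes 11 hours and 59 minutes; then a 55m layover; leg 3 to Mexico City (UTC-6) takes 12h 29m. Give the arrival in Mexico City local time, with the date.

6:17 PM on Jul 3

Convert departure to UTC: 10:02 AM + 5:00 = 3:02 PM UTC on Jul 2.
Add 2 hours and 27 minutes leg 1 → 5:29 PM UTC.
Add 5 hours and 25 minutes layover in Thornfield → 10:54 PM UTC.
Add 11 hours 59 minutes leg 2 → 10:53 AM UTC (Jul 3).
Add 55 minutes layover in Westreach → 11:48 AM UTC.
Add 12 hours 29 minutes leg 3 → 12:17 AM UTC (Jul 4).
Mexico City is UTC−6:00, so local arrival = 12:17 AM − 6:00 = 6:17 PM on Jul 3.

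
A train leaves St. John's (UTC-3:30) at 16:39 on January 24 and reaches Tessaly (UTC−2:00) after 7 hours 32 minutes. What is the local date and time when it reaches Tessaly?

01:41 on January 25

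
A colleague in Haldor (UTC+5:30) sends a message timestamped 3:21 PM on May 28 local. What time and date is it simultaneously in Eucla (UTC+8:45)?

6:36 PM on May 28

In UTC: 3:21 PM − 5:30 = 9:51 AM on May 28.
Eucla is UTC+8:45: 9:51 AM + 8:45 = 6:36 PM on May 28.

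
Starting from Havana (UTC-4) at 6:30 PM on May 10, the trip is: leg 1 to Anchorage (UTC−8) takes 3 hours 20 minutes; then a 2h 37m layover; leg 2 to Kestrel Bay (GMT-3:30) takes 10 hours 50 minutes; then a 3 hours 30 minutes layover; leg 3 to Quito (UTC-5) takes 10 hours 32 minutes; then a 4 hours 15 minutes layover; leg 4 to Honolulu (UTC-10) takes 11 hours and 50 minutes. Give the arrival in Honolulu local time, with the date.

11:24 AM on May 12

Convert departure to UTC: 6:30 PM + 4:00 = 10:30 PM UTC on May 10.
Add 3 hours 20 minutes leg 1 → 1:50 AM UTC (May 11).
Add 2 hours 37 minutes layover in Anchorage → 4:27 AM UTC.
Add 10 hours 50 minutes leg 2 → 3:17 PM UTC.
Add 3 hours 30 minutes layover in Kestrel Bay → 6:47 PM UTC.
Add 10 hours 32 minutes leg 3 → 5:19 AM UTC (May 12).
Add 4 hours and 15 minutes layover in Quito → 9:34 AM UTC.
Add 11 hours 50 minutes leg 4 → 9:24 PM UTC.
Honolulu is UTC−10:00, so local arrival = 9:24 PM − 10:00 = 11:24 AM on May 12.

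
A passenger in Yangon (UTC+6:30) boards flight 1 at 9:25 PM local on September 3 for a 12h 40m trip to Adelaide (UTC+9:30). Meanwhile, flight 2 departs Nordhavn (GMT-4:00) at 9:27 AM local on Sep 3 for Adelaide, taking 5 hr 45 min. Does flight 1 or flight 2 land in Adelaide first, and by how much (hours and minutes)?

Flight 1 in UTC: 9:25 PM − 6:30 = 2:55 PM on Sep 3.
+12 hours and 40 minutes → arrive 3:35 AM UTC on Sep 4.
Flight 2 in UTC: 9:27 AM + 4:00 = 1:27 PM on Sep 3.
+5 hours 45 minutes → arrive 7:12 PM UTC on Sep 3.
Flight 2 lands earlier by 8 hours 23 minutes.

the second, by 8 hours 23 minutes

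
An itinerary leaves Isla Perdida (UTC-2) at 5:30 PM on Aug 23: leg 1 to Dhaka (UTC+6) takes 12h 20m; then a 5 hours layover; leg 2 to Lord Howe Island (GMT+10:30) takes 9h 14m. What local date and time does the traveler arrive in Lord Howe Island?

8:34 AM on August 25

Convert departure to UTC: 5:30 PM + 2:00 = 7:30 PM UTC on Aug 23.
Add 12 hours 20 minutes leg 1 → 7:50 AM UTC (Aug 24).
Add 5 hours layover in Dhaka → 12:50 PM UTC.
Add 9 hours 14 minutes leg 2 → 10:04 PM UTC.
Lord Howe Island is UTC+10:30, so local arrival = 10:04 PM + 10:30 = 8:34 AM on Aug 25.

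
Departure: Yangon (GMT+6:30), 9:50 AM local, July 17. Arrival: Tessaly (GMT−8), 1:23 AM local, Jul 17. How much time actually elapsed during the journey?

Departure in UTC: 9:50 AM − 6:30 = 3:20 AM on Jul 17.
Arrival in UTC: 1:23 AM + 8:00 = 9:23 AM on Jul 17.
Elapsed = 9:23 AM − 3:20 AM = 6 hours 3 minutes.

6 hours 3 minutes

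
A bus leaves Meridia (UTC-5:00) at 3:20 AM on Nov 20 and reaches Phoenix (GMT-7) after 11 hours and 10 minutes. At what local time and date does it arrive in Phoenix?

12:30 PM on November 20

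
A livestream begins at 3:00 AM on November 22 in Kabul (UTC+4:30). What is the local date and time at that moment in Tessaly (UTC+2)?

Tessaly is 2:30 behind Kabul.
Shift by the zone difference: 3:00 AM − 2:30 = 12:30 AM on Nov 22 in Tessaly.

12:30 AM on November 22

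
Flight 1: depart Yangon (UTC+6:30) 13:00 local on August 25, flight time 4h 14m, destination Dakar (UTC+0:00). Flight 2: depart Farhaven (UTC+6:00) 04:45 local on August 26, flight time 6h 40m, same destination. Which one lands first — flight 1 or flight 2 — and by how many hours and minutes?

Flight 1 in UTC: 13:00 − 6:30 = 06:30 on Aug 25.
+4 hours and 14 minutes → arrive 10:44 UTC on Aug 25.
Flight 2 in UTC: 04:45 − 6:00 = 22:45 on Aug 25.
+6 hours 40 minutes → arrive 05:25 UTC on Aug 26.
Flight 1 lands earlier by 18 hours 41 minutes.

the first, by 18 hours 41 minutes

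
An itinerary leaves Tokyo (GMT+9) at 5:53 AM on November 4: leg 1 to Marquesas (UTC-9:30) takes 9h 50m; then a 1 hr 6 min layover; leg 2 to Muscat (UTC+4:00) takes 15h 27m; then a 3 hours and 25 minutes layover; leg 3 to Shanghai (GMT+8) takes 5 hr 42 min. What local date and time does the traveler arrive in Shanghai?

4:23 PM on November 5

Convert departure to UTC: 5:53 AM − 9:00 = 8:53 PM UTC on Nov 3.
Add 9 hours and 50 minutes leg 1 → 6:43 AM UTC (Nov 4).
Add 1 hour and 6 minutes layover in Marquesas → 7:49 AM UTC.
Add 15 hours and 27 minutes leg 2 → 11:16 PM UTC.
Add 3 hours and 25 minutes layover in Muscat → 2:41 AM UTC (Nov 5).
Add 5 hours 42 minutes leg 3 → 8:23 AM UTC.
Shanghai is UTC+8:00, so local arrival = 8:23 AM + 8:00 = 4:23 PM on Nov 5.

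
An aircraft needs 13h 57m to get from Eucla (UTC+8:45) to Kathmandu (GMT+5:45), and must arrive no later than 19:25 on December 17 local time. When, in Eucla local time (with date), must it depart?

Target arrival in UTC: 19:25 − 5:45 = 13:40 on Dec 17.
Subtract 13 hours and 57 minutes → departure 23:43 UTC on Dec 16.
Eucla is UTC+8:45: 23:43 + 8:45 = 08:28 on Dec 17.

08:28 on December 17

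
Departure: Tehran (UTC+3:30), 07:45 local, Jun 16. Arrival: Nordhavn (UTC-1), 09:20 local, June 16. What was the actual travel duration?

6 hours 5 minutes

Departure in UTC: 07:45 − 3:30 = 04:15 on Jun 16.
Arrival in UTC: 09:20 + 1:00 = 10:20 on Jun 16.
Elapsed = 10:20 − 04:15 = 6 hours 5 minutes.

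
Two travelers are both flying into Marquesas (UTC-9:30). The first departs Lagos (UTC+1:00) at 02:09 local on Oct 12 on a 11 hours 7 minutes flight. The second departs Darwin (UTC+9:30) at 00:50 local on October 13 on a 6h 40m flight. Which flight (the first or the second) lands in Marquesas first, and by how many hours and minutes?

the first, by 9 hours 44 minutes

Flight 1 in UTC: 02:09 − 1:00 = 01:09 on Oct 12.
+11 hours and 7 minutes → arrive 12:16 UTC on Oct 12.
Flight 2 in UTC: 00:50 − 9:30 = 15:20 on Oct 12.
+6 hours 40 minutes → arrive 22:00 UTC on Oct 12.
Flight 1 lands earlier by 9 hours 44 minutes.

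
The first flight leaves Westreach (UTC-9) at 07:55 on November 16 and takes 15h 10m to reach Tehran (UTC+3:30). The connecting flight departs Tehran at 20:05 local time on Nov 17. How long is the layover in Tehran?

Convert departure to UTC: 07:55 + 9:00 = 16:55 UTC on Nov 16.
Add 15 hours 10 minutes flight time → 08:05 UTC (Nov 17).
Tehran is UTC+3:30, so local arrival = 08:05 + 3:30 = 11:35 on Nov 17.
Layover = 20:05 − 11:35 = 8 hours 30 minutes.

8 hours 30 minutes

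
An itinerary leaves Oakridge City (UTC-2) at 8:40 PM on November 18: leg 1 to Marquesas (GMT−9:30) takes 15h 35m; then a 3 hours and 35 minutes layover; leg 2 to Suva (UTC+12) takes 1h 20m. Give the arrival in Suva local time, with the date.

7:10 AM on November 20

Convert departure to UTC: 8:40 PM + 2:00 = 10:40 PM UTC on Nov 18.
Add 15 hours and 35 minutes leg 1 → 2:15 PM UTC (Nov 19).
Add 3 hours 35 minutes layover in Marquesas → 5:50 PM UTC.
Add 1 hour 20 minutes leg 2 → 7:10 PM UTC.
Suva is UTC+12:00, so local arrival = 7:10 PM + 12:00 = 7:10 AM on Nov 20.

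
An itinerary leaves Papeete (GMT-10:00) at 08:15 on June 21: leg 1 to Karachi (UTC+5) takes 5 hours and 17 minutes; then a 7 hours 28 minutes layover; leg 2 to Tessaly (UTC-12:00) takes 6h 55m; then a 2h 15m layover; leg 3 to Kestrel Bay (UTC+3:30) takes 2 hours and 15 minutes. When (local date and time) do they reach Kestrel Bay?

21:55 on June 22

Convert departure to UTC: 08:15 + 10:00 = 18:15 UTC on Jun 21.
Add 5 hours and 17 minutes leg 1 → 23:32 UTC.
Add 7 hours 28 minutes layover in Karachi → 07:00 UTC (Jun 22).
Add 6 hours 55 minutes leg 2 → 13:55 UTC.
Add 2 hours 15 minutes layover in Tessaly → 16:10 UTC.
Add 2 hours 15 minutes leg 3 → 18:25 UTC.
Kestrel Bay is UTC+3:30, so local arrival = 18:25 + 3:30 = 21:55 on Jun 22.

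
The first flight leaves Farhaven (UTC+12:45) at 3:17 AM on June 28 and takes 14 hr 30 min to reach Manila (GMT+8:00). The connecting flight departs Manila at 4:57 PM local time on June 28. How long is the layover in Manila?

3 hours 55 minutes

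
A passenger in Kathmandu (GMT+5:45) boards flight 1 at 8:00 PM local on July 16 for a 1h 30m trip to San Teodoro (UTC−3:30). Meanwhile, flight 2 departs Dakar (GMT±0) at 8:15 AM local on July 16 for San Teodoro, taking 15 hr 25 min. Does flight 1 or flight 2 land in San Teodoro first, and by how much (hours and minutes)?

Flight 1 in UTC: 8:00 PM − 5:45 = 2:15 PM on Jul 16.
+1 hour and 30 minutes → arrive 3:45 PM UTC on Jul 16.
Flight 2 departs at 8:15 AM UTC (Jul 16).
+15 hours and 25 minutes → arrive 11:40 PM UTC on Jul 16.
Flight 1 lands earlier by 7 hours 55 minutes.

the first, by 7 hours 55 minutes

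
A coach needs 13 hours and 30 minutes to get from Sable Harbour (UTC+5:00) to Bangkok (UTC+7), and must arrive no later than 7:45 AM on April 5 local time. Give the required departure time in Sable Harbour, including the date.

4:15 PM on Apr 4

Target arrival in UTC: 7:45 AM − 7:00 = 12:45 AM on Apr 5.
Subtract 13 hours and 30 minutes → departure 11:15 AM UTC on Apr 4.
Sable Harbour is UTC+5:00: 11:15 AM + 5:00 = 4:15 PM on Apr 4.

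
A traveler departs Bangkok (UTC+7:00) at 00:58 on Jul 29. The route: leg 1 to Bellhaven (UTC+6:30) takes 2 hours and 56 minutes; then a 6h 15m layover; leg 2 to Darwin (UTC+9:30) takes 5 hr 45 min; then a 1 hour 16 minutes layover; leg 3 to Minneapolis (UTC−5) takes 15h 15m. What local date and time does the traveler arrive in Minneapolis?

20:25 on Jul 29

Convert departure to UTC: 00:58 − 7:00 = 17:58 UTC on Jul 28.
Add 2 hours and 56 minutes leg 1 → 20:54 UTC.
Add 6 hours 15 minutes layover in Bellhaven → 03:09 UTC (Jul 29).
Add 5 hours and 45 minutes leg 2 → 08:54 UTC.
Add 1 hour and 16 minutes layover in Darwin → 10:10 UTC.
Add 15 hours 15 minutes leg 3 → 01:25 UTC (Jul 30).
Minneapolis is UTC−5:00, so local arrival = 01:25 − 5:00 = 20:25 on Jul 29.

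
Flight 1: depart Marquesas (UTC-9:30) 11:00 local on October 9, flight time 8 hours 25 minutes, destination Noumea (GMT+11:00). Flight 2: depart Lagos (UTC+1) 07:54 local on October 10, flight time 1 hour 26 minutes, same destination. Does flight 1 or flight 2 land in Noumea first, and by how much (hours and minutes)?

Flight 1 in UTC: 11:00 + 9:30 = 20:30 on Oct 9.
+8 hours and 25 minutes → arrive 04:55 UTC on Oct 10.
Flight 2 in UTC: 07:54 − 1:00 = 06:54 on Oct 10.
+1 hour 26 minutes → arrive 08:20 UTC on Oct 10.
Flight 1 lands earlier by 3 hours 25 minutes.

the first, by 3 hours 25 minutes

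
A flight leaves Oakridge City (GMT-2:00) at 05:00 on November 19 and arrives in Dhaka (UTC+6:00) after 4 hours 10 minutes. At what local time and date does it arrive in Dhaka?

17:10 on November 19

Convert departure to UTC: 05:00 + 2:00 = 07:00 UTC on Nov 19.
Add 4 hours and 10 minutes travel time → 11:10 UTC.
Dhaka is UTC+6:00, so local arrival = 11:10 + 6:00 = 17:10 on Nov 19.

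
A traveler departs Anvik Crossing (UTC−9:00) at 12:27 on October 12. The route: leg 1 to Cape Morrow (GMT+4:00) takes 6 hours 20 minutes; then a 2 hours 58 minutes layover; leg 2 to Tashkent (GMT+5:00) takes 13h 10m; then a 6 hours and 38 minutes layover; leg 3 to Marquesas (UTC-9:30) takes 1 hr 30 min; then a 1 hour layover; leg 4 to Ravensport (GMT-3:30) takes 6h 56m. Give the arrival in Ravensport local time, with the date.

Convert departure to UTC: 12:27 + 9:00 = 21:27 UTC on Oct 12.
Add 6 hours 20 minutes leg 1 → 03:47 UTC (Oct 13).
Add 2 hours 58 minutes layover in Cape Morrow → 06:45 UTC.
Add 13 hours and 10 minutes leg 2 → 19:55 UTC.
Add 6 hours and 38 minutes layover in Tashkent → 02:33 UTC (Oct 14).
Add 1 hour 30 minutes leg 3 → 04:03 UTC.
Add 1 hour layover in Marquesas → 05:03 UTC.
Add 6 hours and 56 minutes leg 4 → 11:59 UTC.
Ravensport is UTC−3:30, so local arrival = 11:59 − 3:30 = 08:29 on Oct 14.

08:29 on Oct 14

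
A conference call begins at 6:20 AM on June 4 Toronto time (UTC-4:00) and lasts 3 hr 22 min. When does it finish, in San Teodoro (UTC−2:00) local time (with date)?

Convert start to UTC: 6:20 AM + 4:00 = 10:20 AM UTC on Jun 4.
Add 3 hours and 22 minutes duration → 1:42 PM UTC.
San Teodoro is UTC−2:00, so local end time = 1:42 PM − 2:00 = 11:42 AM on Jun 4.

11:42 AM on Jun 4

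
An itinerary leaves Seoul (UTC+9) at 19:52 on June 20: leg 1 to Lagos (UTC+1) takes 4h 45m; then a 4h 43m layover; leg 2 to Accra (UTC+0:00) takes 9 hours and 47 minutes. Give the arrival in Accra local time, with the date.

06:07 on Jun 21

Convert departure to UTC: 19:52 − 9:00 = 10:52 UTC on Jun 20.
Add 4 hours and 45 minutes leg 1 → 15:37 UTC.
Add 4 hours 43 minutes layover in Lagos → 20:20 UTC.
Add 9 hours and 47 minutes leg 2 → 06:07 UTC (Jun 21).
Accra is UTC+0, so local arrival is the same: 06:07 on Jun 21.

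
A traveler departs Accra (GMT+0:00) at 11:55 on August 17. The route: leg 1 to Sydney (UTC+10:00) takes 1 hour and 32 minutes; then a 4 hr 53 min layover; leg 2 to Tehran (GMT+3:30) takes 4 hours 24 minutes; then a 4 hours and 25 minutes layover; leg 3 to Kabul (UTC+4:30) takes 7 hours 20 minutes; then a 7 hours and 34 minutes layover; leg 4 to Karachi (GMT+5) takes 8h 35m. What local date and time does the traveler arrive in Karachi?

07:38 on August 19

Accra is at UTC+0, so departure is already 11:55 UTC on Aug 17.
Add 1 hour and 32 minutes leg 1 → 13:27 UTC.
Add 4 hours and 53 minutes layover in Sydney → 18:20 UTC.
Add 4 hours 24 minutes leg 2 → 22:44 UTC.
Add 4 hours and 25 minutes layover in Tehran → 03:09 UTC (Aug 18).
Add 7 hours 20 minutes leg 3 → 10:29 UTC.
Add 7 hours and 34 minutes layover in Kabul → 18:03 UTC.
Add 8 hours and 35 minutes leg 4 → 02:38 UTC (Aug 19).
Karachi is UTC+5:00, so local arrival = 02:38 + 5:00 = 07:38 on Aug 19.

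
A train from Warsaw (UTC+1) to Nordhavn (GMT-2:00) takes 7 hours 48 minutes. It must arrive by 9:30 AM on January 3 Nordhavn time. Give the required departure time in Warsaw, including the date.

Target arrival in UTC: 9:30 AM + 2:00 = 11:30 AM on Jan 3.
Subtract 7 hours and 48 minutes → departure 3:42 AM UTC on Jan 3.
Warsaw is UTC+1:00: 3:42 AM + 1:00 = 4:42 AM on Jan 3.

4:42 AM on January 3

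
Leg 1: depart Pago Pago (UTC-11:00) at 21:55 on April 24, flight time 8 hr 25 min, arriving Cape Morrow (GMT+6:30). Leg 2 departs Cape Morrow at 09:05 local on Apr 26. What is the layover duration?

9 hours 15 minutes

Convert departure to UTC: 21:55 + 11:00 = 08:55 UTC on Apr 25.
Add 8 hours 25 minutes flight time → 17:20 UTC.
Cape Morrow is UTC+6:30, so local arrival = 17:20 + 6:30 = 23:50 on Apr 25.
Layover = 09:05 − 23:50 (+1 day) = 9 hours 15 minutes.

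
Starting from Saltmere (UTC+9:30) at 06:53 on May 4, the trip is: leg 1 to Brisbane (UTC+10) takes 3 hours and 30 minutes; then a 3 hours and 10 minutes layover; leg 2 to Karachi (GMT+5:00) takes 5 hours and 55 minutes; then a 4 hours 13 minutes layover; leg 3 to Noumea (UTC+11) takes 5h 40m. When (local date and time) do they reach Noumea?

06:51 on May 5

Convert departure to UTC: 06:53 − 9:30 = 21:23 UTC on May 3.
Add 3 hours 30 minutes leg 1 → 00:53 UTC (May 4).
Add 3 hours 10 minutes layover in Brisbane → 04:03 UTC.
Add 5 hours 55 minutes leg 2 → 09:58 UTC.
Add 4 hours 13 minutes layover in Karachi → 14:11 UTC.
Add 5 hours and 40 minutes leg 3 → 19:51 UTC.
Noumea is UTC+11:00, so local arrival = 19:51 + 11:00 = 06:51 on May 5.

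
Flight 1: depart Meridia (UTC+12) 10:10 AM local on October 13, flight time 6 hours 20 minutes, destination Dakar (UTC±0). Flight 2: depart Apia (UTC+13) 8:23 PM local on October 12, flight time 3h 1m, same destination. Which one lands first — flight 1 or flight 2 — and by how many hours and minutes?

the second, by 18 hours 6 minutes

Flight 1 in UTC: 10:10 AM − 12:00 = 10:10 PM on Oct 12.
+6 hours 20 minutes → arrive 4:30 AM UTC on Oct 13.
Flight 2 in UTC: 8:23 PM − 13:00 = 7:23 AM on Oct 12.
+3 hours and 1 minute → arrive 10:24 AM UTC on Oct 12.
Flight 2 lands earlier by 18 hours 6 minutes.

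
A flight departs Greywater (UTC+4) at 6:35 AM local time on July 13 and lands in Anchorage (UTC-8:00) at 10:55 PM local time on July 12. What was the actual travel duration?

Departure in UTC: 6:35 AM − 4:00 = 2:35 AM on Jul 13.
Arrival in UTC: 10:55 PM + 8:00 = 6:55 AM on Jul 13.
Elapsed = 6:55 AM − 2:35 AM = 4 hours 20 minutes.

4 hours 20 minutes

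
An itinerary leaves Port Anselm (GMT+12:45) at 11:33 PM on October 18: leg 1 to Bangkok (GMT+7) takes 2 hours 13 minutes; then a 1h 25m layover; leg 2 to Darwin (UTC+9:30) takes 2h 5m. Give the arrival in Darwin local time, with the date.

Convert departure to UTC: 11:33 PM − 12:45 = 10:48 AM UTC on Oct 18.
Add 2 hours and 13 minutes leg 1 → 1:01 PM UTC.
Add 1 hour and 25 minutes layover in Bangkok → 2:26 PM UTC.
Add 2 hours 5 minutes leg 2 → 4:31 PM UTC.
Darwin is UTC+9:30, so local arrival = 4:31 PM + 9:30 = 2:01 AM on Oct 19.

2:01 AM on October 19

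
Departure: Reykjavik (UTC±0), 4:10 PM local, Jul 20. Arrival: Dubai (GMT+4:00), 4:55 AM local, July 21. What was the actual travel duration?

Departure is already UTC: 4:10 PM on Jul 20.
Arrival in UTC: 4:55 AM − 4:00 = 12:55 AM on Jul 21.
Elapsed = 12:55 AM − 4:10 PM (+1 day) = 8 hours 45 minutes.

8 hours 45 minutes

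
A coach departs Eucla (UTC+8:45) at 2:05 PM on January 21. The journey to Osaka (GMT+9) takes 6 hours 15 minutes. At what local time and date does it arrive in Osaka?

8:35 PM on January 21

Convert departure to UTC: 2:05 PM − 8:45 = 5:20 AM UTC on Jan 21.
Add 6 hours and 15 minutes travel time → 11:35 AM UTC.
Osaka is UTC+9:00, so local arrival = 11:35 AM + 9:00 = 8:35 PM on Jan 21.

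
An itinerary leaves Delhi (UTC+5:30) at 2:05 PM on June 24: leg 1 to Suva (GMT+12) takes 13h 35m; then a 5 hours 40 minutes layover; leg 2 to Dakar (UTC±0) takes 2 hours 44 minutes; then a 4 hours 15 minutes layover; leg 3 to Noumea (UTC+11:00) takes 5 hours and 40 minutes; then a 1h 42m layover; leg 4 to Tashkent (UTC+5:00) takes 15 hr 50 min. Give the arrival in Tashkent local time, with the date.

3:01 PM on June 26

Convert departure to UTC: 2:05 PM − 5:30 = 8:35 AM UTC on Jun 24.
Add 13 hours and 35 minutes leg 1 → 10:10 PM UTC.
Add 5 hours and 40 minutes layover in Suva → 3:50 AM UTC (Jun 25).
Add 2 hours and 44 minutes leg 2 → 6:34 AM UTC.
Add 4 hours and 15 minutes layover in Dakar → 10:49 AM UTC.
Add 5 hours and 40 minutes leg 3 → 4:29 PM UTC.
Add 1 hour 42 minutes layover in Noumea → 6:11 PM UTC.
Add 15 hours and 50 minutes leg 4 → 10:01 AM UTC (Jun 26).
Tashkent is UTC+5:00, so local arrival = 10:01 AM + 5:00 = 3:01 PM on Jun 26.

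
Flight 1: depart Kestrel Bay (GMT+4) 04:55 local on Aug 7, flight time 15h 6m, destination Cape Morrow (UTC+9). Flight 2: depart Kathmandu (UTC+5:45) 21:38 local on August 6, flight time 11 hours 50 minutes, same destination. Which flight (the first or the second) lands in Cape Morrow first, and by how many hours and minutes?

the second, by 12 hours 18 minutes

Flight 1 in UTC: 04:55 − 4:00 = 00:55 on Aug 7.
+15 hours and 6 minutes → arrive 16:01 UTC on Aug 7.
Flight 2 in UTC: 21:38 − 5:45 = 15:53 on Aug 6.
+11 hours 50 minutes → arrive 03:43 UTC on Aug 7.
Flight 2 lands earlier by 12 hours 18 minutes.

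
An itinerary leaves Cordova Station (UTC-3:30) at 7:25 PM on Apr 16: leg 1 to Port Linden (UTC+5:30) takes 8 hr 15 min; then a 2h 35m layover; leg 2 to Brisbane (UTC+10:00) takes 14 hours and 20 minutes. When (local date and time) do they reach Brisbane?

10:05 AM on April 18

Convert departure to UTC: 7:25 PM + 3:30 = 10:55 PM UTC on Apr 16.
Add 8 hours 15 minutes leg 1 → 7:10 AM UTC (Apr 17).
Add 2 hours 35 minutes layover in Port Linden → 9:45 AM UTC.
Add 14 hours and 20 minutes leg 2 → 12:05 AM UTC (Apr 18).
Brisbane is UTC+10:00, so local arrival = 12:05 AM + 10:00 = 10:05 AM on Apr 18.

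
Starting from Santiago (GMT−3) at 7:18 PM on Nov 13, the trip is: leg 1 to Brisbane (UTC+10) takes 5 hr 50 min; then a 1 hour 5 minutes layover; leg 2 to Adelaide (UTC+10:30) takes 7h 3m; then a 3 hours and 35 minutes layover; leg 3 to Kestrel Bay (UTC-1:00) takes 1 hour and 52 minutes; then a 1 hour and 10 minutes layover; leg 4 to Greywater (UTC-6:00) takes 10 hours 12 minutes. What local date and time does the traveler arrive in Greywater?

11:05 PM on November 14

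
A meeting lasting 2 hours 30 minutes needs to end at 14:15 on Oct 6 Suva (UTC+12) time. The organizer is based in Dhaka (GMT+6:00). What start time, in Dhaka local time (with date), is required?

05:45 on Oct 6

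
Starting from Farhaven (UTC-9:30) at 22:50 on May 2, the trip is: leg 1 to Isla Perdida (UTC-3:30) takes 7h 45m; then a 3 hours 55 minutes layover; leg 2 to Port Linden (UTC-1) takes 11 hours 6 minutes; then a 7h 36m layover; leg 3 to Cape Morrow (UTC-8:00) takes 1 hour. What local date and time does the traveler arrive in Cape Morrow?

Convert departure to UTC: 22:50 + 9:30 = 08:20 UTC on May 3.
Add 7 hours 45 minutes leg 1 → 16:05 UTC.
Add 3 hours 55 minutes layover in Isla Perdida → 20:00 UTC.
Add 11 hours and 6 minutes leg 2 → 07:06 UTC (May 4).
Add 7 hours and 36 minutes layover in Port Linden → 14:42 UTC.
Add 1 hour leg 3 → 15:42 UTC.
Cape Morrow is UTC−8:00, so local arrival = 15:42 − 8:00 = 07:42 on May 4.

07:42 on May 4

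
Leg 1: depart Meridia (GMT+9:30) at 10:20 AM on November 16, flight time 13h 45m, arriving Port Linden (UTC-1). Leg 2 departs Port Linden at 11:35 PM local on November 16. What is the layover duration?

Convert departure to UTC: 10:20 AM − 9:30 = 12:50 AM UTC on Nov 16.
Add 13 hours and 45 minutes flight time → 2:35 PM UTC.
Port Linden is UTC−1:00, so local arrival = 2:35 PM − 1:00 = 1:35 PM on Nov 16.
Layover = 11:35 PM − 1:35 PM = 10 hours.

10 hours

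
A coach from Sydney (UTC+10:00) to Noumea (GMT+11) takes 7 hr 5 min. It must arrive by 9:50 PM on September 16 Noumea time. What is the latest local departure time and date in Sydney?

Target arrival in UTC: 9:50 PM − 11:00 = 10:50 AM on Sep 16.
Subtract 7 hours and 5 minutes → departure 3:45 AM UTC on Sep 16.
Sydney is UTC+10:00: 3:45 AM + 10:00 = 1:45 PM on Sep 16.

1:45 PM on Sep 16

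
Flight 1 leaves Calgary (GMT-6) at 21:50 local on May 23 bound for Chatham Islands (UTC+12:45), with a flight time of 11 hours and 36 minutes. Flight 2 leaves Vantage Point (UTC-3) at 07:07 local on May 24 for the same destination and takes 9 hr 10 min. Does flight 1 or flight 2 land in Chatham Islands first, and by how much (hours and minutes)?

Flight 1 in UTC: 21:50 + 6:00 = 03:50 on May 24.
+11 hours and 36 minutes → arrive 15:26 UTC on May 24.
Flight 2 in UTC: 07:07 + 3:00 = 10:07 on May 24.
+9 hours 10 minutes → arrive 19:17 UTC on May 24.
Flight 1 lands earlier by 3 hours 51 minutes.

the first, by 3 hours 51 minutes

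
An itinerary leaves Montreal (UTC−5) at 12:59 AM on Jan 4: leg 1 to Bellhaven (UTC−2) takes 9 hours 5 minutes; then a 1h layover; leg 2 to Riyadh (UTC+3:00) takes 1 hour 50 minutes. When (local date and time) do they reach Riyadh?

Convert departure to UTC: 12:59 AM + 5:00 = 5:59 AM UTC on Jan 4.
Add 9 hours 5 minutes leg 1 → 3:04 PM UTC.
Add 1 hour layover in Bellhaven → 4:04 PM UTC.
Add 1 hour 50 minutes leg 2 → 5:54 PM UTC.
Riyadh is UTC+3:00, so local arrival = 5:54 PM + 3:00 = 8:54 PM on Jan 4.

8:54 PM on January 4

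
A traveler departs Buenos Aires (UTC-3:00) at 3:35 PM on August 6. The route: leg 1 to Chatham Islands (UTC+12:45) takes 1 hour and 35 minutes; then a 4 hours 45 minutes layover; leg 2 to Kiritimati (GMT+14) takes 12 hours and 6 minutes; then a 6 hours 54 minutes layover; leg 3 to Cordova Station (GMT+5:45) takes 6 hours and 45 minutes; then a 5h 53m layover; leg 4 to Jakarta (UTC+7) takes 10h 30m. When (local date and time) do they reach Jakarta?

Convert departure to UTC: 3:35 PM + 3:00 = 6:35 PM UTC on Aug 6.
Add 1 hour and 35 minutes leg 1 → 8:10 PM UTC.
Add 4 hours and 45 minutes layover in Chatham Islands → 12:55 AM UTC (Aug 7).
Add 12 hours and 6 minutes leg 2 → 1:01 PM UTC.
Add 6 hours and 54 minutes layover in Kiritimati → 7:55 PM UTC.
Add 6 hours 45 minutes leg 3 → 2:40 AM UTC (Aug 8).
Add 5 hours and 53 minutes layover in Cordova Station → 8:33 AM UTC.
Add 10 hours and 30 minutes leg 4 → 7:03 PM UTC.
Jakarta is UTC+7:00, so local arrival = 7:03 PM + 7:00 = 2:03 AM on Aug 9.

2:03 AM on August 9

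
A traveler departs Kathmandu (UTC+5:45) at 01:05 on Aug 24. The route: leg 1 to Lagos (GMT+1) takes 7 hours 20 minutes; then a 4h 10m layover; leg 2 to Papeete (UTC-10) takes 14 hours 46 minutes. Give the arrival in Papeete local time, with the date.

11:36 on Aug 24

Convert departure to UTC: 01:05 − 5:45 = 19:20 UTC on Aug 23.
Add 7 hours and 20 minutes leg 1 → 02:40 UTC (Aug 24).
Add 4 hours 10 minutes layover in Lagos → 06:50 UTC.
Add 14 hours and 46 minutes leg 2 → 21:36 UTC.
Papeete is UTC−10:00, so local arrival = 21:36 − 10:00 = 11:36 on Aug 24.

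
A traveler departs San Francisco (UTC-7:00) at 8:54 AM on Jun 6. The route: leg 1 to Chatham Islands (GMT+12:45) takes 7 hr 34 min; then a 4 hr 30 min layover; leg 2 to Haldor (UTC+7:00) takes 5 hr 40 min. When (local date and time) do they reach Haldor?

Convert departure to UTC: 8:54 AM + 7:00 = 3:54 PM UTC on Jun 6.
Add 7 hours and 34 minutes leg 1 → 11:28 PM UTC.
Add 4 hours 30 minutes layover in Chatham Islands → 3:58 AM UTC (Jun 7).
Add 5 hours and 40 minutes leg 2 → 9:38 AM UTC.
Haldor is UTC+7:00, so local arrival = 9:38 AM + 7:00 = 4:38 PM on Jun 7.

4:38 PM on June 7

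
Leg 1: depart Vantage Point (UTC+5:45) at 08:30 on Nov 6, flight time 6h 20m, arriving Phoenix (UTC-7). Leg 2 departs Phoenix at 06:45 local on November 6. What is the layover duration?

Convert departure to UTC: 08:30 − 5:45 = 02:45 UTC on Nov 6.
Add 6 hours and 20 minutes flight time → 09:05 UTC.
Phoenix is UTC−7:00, so local arrival = 09:05 − 7:00 = 02:05 on Nov 6.
Layover = 06:45 − 02:05 = 4 hours 40 minutes.

4 hours 40 minutes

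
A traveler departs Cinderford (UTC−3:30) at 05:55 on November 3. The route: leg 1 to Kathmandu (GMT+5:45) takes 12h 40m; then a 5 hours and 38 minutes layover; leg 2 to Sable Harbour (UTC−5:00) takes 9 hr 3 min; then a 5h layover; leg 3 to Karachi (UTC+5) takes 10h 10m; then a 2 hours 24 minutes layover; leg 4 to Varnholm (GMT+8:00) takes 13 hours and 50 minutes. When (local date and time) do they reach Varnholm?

04:10 on November 6

Convert departure to UTC: 05:55 + 3:30 = 09:25 UTC on Nov 3.
Add 12 hours 40 minutes leg 1 → 22:05 UTC.
Add 5 hours and 38 minutes layover in Kathmandu → 03:43 UTC (Nov 4).
Add 9 hours 3 minutes leg 2 → 12:46 UTC.
Add 5 hours layover in Sable Harbour → 17:46 UTC.
Add 10 hours 10 minutes leg 3 → 03:56 UTC (Nov 5).
Add 2 hours 24 minutes layover in Karachi → 06:20 UTC.
Add 13 hours and 50 minutes leg 4 → 20:10 UTC.
Varnholm is UTC+8:00, so local arrival = 20:10 + 8:00 = 04:10 on Nov 6.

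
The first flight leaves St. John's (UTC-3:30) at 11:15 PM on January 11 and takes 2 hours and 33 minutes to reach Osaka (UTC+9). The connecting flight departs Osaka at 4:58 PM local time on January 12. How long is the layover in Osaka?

2 hours 40 minutes

Convert departure to UTC: 11:15 PM + 3:30 = 2:45 AM UTC on Jan 12.
Add 2 hours 33 minutes flight time → 5:18 AM UTC.
Osaka is UTC+9:00, so local arrival = 5:18 AM + 9:00 = 2:18 PM on Jan 12.
Layover = 4:58 PM − 2:18 PM = 2 hours 40 minutes.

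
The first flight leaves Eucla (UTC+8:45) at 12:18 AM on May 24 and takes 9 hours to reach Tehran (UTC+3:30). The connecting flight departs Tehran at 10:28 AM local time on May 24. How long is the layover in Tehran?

6 hours 25 minutes

Convert departure to UTC: 12:18 AM − 8:45 = 3:33 PM UTC on May 23.
Add 9 hours flight time → 12:33 AM UTC (May 24).
Tehran is UTC+3:30, so local arrival = 12:33 AM + 3:30 = 4:03 AM on May 24.
Layover = 10:28 AM − 4:03 AM = 6 hours 25 minutes.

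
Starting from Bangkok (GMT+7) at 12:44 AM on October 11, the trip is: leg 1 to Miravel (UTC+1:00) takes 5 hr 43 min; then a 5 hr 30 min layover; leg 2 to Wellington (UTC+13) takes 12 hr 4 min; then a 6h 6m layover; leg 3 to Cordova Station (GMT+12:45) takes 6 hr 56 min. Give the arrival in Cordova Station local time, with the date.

Convert departure to UTC: 12:44 AM − 7:00 = 5:44 PM UTC on Oct 10.
Add 5 hours 43 minutes leg 1 → 11:27 PM UTC.
Add 5 hours 30 minutes layover in Miravel → 4:57 AM UTC (Oct 11).
Add 12 hours 4 minutes leg 2 → 5:01 PM UTC.
Add 6 hours and 6 minutes layover in Wellington → 11:07 PM UTC.
Add 6 hours 56 minutes leg 3 → 6:03 AM UTC (Oct 12).
Cordova Station is UTC+12:45, so local arrival = 6:03 AM + 12:45 = 6:48 PM on Oct 12.

6:48 PM on October 12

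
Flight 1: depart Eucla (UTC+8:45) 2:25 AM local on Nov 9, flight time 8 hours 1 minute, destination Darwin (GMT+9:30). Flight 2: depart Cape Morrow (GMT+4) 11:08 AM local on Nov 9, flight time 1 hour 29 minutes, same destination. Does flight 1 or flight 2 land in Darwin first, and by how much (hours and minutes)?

the first, by 6 hours 56 minutes

Flight 1 in UTC: 2:25 AM − 8:45 = 5:40 PM on Nov 8.
+8 hours 1 minute → arrive 1:41 AM UTC on Nov 9.
Flight 2 in UTC: 11:08 AM − 4:00 = 7:08 AM on Nov 9.
+1 hour 29 minutes → arrive 8:37 AM UTC on Nov 9.
Flight 1 lands earlier by 6 hours 56 minutes.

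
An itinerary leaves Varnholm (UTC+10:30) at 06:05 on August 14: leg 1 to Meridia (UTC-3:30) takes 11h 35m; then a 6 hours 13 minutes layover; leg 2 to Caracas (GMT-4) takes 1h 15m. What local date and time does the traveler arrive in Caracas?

Convert departure to UTC: 06:05 − 10:30 = 19:35 UTC on Aug 13.
Add 11 hours and 35 minutes leg 1 → 07:10 UTC (Aug 14).
Add 6 hours and 13 minutes layover in Meridia → 13:23 UTC.
Add 1 hour and 15 minutes leg 2 → 14:38 UTC.
Caracas is UTC−4:00, so local arrival = 14:38 − 4:00 = 10:38 on Aug 14.

10:38 on Aug 14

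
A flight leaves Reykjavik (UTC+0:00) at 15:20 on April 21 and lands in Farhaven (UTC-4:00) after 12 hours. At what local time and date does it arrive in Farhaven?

23:20 on April 21

Reykjavik is at UTC+0, so departure is already 15:20 UTC on Apr 21.
Add 12 hours travel time → 03:20 UTC (Apr 22).
Farhaven is UTC−4:00, so local arrival = 03:20 − 4:00 = 23:20 on Apr 21.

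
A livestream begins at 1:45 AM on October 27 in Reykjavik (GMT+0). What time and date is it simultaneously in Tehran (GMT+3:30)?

5:15 AM on October 27

Tehran is 3:30 ahead of Reykjavik.
Shift by the zone difference: 1:45 AM + 3:30 = 5:15 AM on Oct 27 in Tehran.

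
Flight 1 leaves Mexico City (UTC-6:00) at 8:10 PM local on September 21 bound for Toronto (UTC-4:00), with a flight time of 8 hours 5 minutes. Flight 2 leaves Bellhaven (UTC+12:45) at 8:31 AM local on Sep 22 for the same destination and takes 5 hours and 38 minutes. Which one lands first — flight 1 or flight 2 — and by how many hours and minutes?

the second, by 8 hours 51 minutes

Flight 1 in UTC: 8:10 PM + 6:00 = 2:10 AM on Sep 22.
+8 hours 5 minutes → arrive 10:15 AM UTC on Sep 22.
Flight 2 in UTC: 8:31 AM − 12:45 = 7:46 PM on Sep 21.
+5 hours and 38 minutes → arrive 1:24 AM UTC on Sep 22.
Flight 2 lands earlier by 8 hours 51 minutes.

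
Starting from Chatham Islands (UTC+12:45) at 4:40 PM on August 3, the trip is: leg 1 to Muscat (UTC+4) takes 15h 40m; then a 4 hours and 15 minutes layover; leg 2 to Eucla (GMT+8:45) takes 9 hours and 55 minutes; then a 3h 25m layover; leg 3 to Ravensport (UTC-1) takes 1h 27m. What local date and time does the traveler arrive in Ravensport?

1:37 PM on August 4

Convert departure to UTC: 4:40 PM − 12:45 = 3:55 AM UTC on Aug 3.
Add 15 hours and 40 minutes leg 1 → 7:35 PM UTC.
Add 4 hours 15 minutes layover in Muscat → 11:50 PM UTC.
Add 9 hours 55 minutes leg 2 → 9:45 AM UTC (Aug 4).
Add 3 hours and 25 minutes layover in Eucla → 1:10 PM UTC.
Add 1 hour 27 minutes leg 3 → 2:37 PM UTC.
Ravensport is UTC−1:00, so local arrival = 2:37 PM − 1:00 = 1:37 PM on Aug 4.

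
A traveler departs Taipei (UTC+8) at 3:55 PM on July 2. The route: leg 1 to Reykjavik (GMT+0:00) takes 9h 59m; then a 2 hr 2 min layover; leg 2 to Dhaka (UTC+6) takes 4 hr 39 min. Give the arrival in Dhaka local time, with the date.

Convert departure to UTC: 3:55 PM − 8:00 = 7:55 AM UTC on Jul 2.
Add 9 hours and 59 minutes leg 1 → 5:54 PM UTC.
Add 2 hours 2 minutes layover in Reykjavik → 7:56 PM UTC.
Add 4 hours and 39 minutes leg 2 → 12:35 AM UTC (Jul 3).
Dhaka is UTC+6:00, so local arrival = 12:35 AM + 6:00 = 6:35 AM on Jul 3.

6:35 AM on July 3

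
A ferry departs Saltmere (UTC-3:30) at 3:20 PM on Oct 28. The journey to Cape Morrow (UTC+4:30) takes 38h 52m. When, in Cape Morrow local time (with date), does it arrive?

Convert departure to UTC: 3:20 PM + 3:30 = 6:50 PM UTC on Oct 28.
Add 38 hours and 52 minutes travel time → 9:42 AM UTC (Oct 30).
Cape Morrow is UTC+4:30, so local arrival = 9:42 AM + 4:30 = 2:12 PM on Oct 30.

2:12 PM on October 30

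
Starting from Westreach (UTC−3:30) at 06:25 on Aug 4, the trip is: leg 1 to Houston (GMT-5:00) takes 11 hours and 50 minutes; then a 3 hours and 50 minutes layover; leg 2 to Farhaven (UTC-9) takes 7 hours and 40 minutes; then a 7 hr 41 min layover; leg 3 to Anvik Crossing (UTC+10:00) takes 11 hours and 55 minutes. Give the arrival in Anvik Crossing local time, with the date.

Convert departure to UTC: 06:25 + 3:30 = 09:55 UTC on Aug 4.
Add 11 hours and 50 minutes leg 1 → 21:45 UTC.
Add 3 hours 50 minutes layover in Houston → 01:35 UTC (Aug 5).
Add 7 hours and 40 minutes leg 2 → 09:15 UTC.
Add 7 hours and 41 minutes layover in Farhaven → 16:56 UTC.
Add 11 hours and 55 minutes leg 3 → 04:51 UTC (Aug 6).
Anvik Crossing is UTC+10:00, so local arrival = 04:51 + 10:00 = 14:51 on Aug 6.

14:51 on August 6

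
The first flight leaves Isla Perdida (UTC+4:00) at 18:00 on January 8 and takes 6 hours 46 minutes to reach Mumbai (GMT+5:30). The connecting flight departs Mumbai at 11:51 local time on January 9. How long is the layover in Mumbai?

9 hours 35 minutes

Convert departure to UTC: 18:00 − 4:00 = 14:00 UTC on Jan 8.
Add 6 hours 46 minutes flight time → 20:46 UTC.
Mumbai is UTC+5:30, so local arrival = 20:46 + 5:30 = 02:16 on Jan 9.
Layover = 11:51 − 02:16 = 9 hours 35 minutes.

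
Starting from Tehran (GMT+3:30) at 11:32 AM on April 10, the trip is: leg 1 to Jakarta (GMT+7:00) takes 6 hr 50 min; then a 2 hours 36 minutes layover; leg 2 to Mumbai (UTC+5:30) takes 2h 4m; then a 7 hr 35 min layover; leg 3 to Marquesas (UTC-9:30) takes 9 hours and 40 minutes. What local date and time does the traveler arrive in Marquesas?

Convert departure to UTC: 11:32 AM − 3:30 = 8:02 AM UTC on Apr 10.
Add 6 hours 50 minutes leg 1 → 2:52 PM UTC.
Add 2 hours 36 minutes layover in Jakarta → 5:28 PM UTC.
Add 2 hours and 4 minutes leg 2 → 7:32 PM UTC.
Add 7 hours 35 minutes layover in Mumbai → 3:07 AM UTC (Apr 11).
Add 9 hours 40 minutes leg 3 → 12:47 PM UTC.
Marquesas is UTC−9:30, so local arrival = 12:47 PM − 9:30 = 3:17 AM on Apr 11.

3:17 AM on April 11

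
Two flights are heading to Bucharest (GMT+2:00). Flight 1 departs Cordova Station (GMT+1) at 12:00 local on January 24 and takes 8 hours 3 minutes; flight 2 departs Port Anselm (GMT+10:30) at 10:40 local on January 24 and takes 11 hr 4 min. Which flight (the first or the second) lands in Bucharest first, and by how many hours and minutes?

the second, by 7 hours 49 minutes

Flight 1 in UTC: 12:00 − 1:00 = 11:00 on Jan 24.
+8 hours 3 minutes → arrive 19:03 UTC on Jan 24.
Flight 2 in UTC: 10:40 − 10:30 = 00:10 on Jan 24.
+11 hours and 4 minutes → arrive 11:14 UTC on Jan 24.
Flight 2 lands earlier by 7 hours 49 minutes.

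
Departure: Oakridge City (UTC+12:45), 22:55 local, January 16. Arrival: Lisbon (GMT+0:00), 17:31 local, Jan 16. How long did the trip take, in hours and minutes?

Lisbon is 12:45 behind Oakridge City.
Clock-face elapsed time (ignoring zones) is −5 hours 24 minutes.
Actual elapsed = −5 hours 24 minutes + 12:45 = 7 hours 21 minutes.

7 hours 21 minutes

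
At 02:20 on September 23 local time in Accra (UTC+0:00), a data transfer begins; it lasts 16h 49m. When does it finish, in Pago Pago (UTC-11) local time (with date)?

08:09 on September 23

Accra is at UTC+0, so start is already 02:20 UTC on Sep 23.
Add 16 hours 49 minutes duration → 19:09 UTC.
Pago Pago is UTC−11:00, so local end time = 19:09 − 11:00 = 08:09 on Sep 23.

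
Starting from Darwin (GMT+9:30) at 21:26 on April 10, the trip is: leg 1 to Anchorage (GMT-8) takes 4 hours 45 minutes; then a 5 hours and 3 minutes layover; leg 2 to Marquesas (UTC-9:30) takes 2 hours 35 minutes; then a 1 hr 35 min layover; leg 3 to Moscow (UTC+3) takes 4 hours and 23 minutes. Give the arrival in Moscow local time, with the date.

Convert departure to UTC: 21:26 − 9:30 = 11:56 UTC on Apr 10.
Add 4 hours and 45 minutes leg 1 → 16:41 UTC.
Add 5 hours 3 minutes layover in Anchorage → 21:44 UTC.
Add 2 hours and 35 minutes leg 2 → 00:19 UTC (Apr 11).
Add 1 hour 35 minutes layover in Marquesas → 01:54 UTC.
Add 4 hours 23 minutes leg 3 → 06:17 UTC.
Moscow is UTC+3:00, so local arrival = 06:17 + 3:00 = 09:17 on Apr 11.

09:17 on April 11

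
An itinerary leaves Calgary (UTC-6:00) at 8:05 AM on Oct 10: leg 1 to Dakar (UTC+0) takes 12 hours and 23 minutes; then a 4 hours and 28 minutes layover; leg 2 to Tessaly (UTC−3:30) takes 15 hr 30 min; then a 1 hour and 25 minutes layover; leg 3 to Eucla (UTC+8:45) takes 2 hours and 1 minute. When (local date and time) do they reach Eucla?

Convert departure to UTC: 8:05 AM + 6:00 = 2:05 PM UTC on Oct 10.
Add 12 hours 23 minutes leg 1 → 2:28 AM UTC (Oct 11).
Add 4 hours 28 minutes layover in Dakar → 6:56 AM UTC.
Add 15 hours 30 minutes leg 2 → 10:26 PM UTC.
Add 1 hour 25 minutes layover in Tessaly → 11:51 PM UTC.
Add 2 hours and 1 minute leg 3 → 1:52 AM UTC (Oct 12).
Eucla is UTC+8:45, so local arrival = 1:52 AM + 8:45 = 10:37 AM on Oct 12.

10:37 AM on Oct 12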